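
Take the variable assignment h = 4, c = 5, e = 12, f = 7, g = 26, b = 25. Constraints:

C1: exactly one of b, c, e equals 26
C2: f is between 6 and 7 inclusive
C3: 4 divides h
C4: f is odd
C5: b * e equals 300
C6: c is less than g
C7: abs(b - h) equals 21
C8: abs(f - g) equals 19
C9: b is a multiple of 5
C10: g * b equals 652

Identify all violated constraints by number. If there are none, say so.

Constraints 1, 10 are violated.

C1: b=25, c=5, e=12; 0 of them equal 26, not exactly one — does not hold.
C2: f = 7 lies in [6, 7] — holds.
C3: 4 / 4 = 1, so 4 divides 4 — holds.
C4: f = 7 is odd — holds.
C5: b * e = 25 * 12 = 300 — holds.
C6: c = 5, g = 26; 5 < 26 — holds.
C7: abs(25 - 4) = 21 — holds.
C8: abs(7 - 26) = 19 — holds.
C9: 25 / 5 = 5, so 5 divides 25 — holds.
C10: g * b = 26 * 25 = 650, not 652 — does not hold.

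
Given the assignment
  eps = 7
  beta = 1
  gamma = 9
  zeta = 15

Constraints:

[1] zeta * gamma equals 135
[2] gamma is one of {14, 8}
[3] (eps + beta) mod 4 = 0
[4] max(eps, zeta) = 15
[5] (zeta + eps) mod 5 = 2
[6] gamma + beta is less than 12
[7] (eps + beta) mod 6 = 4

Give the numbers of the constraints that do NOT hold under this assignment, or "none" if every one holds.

No — constraints 2, 7 are not satisfied.

[1] zeta * gamma = 15 * 9 = 135 — OK.
[2] gamma = 9 is not in {14, 8} — violated.
[3] eps + beta = 8; 8 mod 4 = 0 — OK.
[4] max(7, 15) = 15 — OK.
[5] zeta + eps = 22; 22 mod 5 = 2 — OK.
[6] gamma + beta = 9 + 1 = 10; 10 < 12 — OK.
[7] eps + beta = 8; 8 mod 6 = 2, not 4 — violated.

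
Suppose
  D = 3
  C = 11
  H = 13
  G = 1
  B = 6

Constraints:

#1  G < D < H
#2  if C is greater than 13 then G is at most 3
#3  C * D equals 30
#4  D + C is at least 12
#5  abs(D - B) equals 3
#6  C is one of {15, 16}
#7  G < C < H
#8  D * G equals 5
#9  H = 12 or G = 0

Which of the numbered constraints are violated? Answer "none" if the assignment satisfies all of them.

#1 values 1 < 3 < 13  yes
#2 C = 11, not > 13; antecedent false, conditional vacuously true  yes
#3 C * D = 11 * 3 = 33, not 30  no
#4 D + C = 3 + 11 = 14; 14 ≥ 12  yes
#5 abs(3 - 6) = 3  yes
#6 C = 11 is not in {15, 16}  no
#7 values 1 < 11 < 13  yes
#8 D * G = 3 * 1 = 3, not 5  no
#9 H = 13 ≠ 12 and G = 1 ≠ 0; both disjuncts false  no

No — constraints 3, 6, 8, 9 are not satisfied.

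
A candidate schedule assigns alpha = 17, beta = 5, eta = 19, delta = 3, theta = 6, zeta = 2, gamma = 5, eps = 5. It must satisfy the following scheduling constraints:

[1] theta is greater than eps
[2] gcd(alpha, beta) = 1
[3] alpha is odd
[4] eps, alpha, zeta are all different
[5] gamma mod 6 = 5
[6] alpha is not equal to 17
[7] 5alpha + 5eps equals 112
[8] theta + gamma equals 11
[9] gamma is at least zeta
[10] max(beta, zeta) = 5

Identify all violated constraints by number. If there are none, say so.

Constraints 6, 7 are violated.

[1] theta = 6, eps = 5; 6 > 5 — holds.
[2] gcd(17, 5) = 1 — holds.
[3] alpha = 17 is odd — holds.
[4] values 5, 17, 2 are pairwise distinct — holds.
[5] 5 mod 6 = 5 — holds.
[6] alpha = 17, but 17 is required to differ — does not hold.
[7] 5alpha + 5eps = 5(17) + 5(5) = 110, not 112 — does not hold.
[8] theta + gamma = 6 + 5 = 11 — holds.
[9] gamma = 5, zeta = 2; 5 ≥ 2 — holds.
[10] max(5, 2) = 5 — holds.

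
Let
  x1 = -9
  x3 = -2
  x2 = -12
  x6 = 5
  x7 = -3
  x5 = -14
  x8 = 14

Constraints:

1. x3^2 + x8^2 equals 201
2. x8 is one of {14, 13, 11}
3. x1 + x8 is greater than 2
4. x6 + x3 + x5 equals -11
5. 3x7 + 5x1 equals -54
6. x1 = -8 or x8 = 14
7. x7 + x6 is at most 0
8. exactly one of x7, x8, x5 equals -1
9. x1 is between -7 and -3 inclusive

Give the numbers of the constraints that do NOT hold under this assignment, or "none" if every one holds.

1. x3^2 + x8^2 = (-2)^2 + 14^2 = 4 + 196 = 200, not 201  FAIL
2. x8 = 14 is in {14, 13, 11}  OK
3. x1 + x8 = -9 + 14 = 5; 5 > 2  OK
4. x6 + x3 + x5 = 5 + (-2) + (-14) = -11  OK
5. 3x7 + 5x1 = 3(-3) + 5(-9) = -54  OK
6. x1 = -9 ≠ -8, but x8 = 14 = 14 (second disjunct)  OK
7. x7 + x6 = -3 + 5 = 2; 2 > 0, bound 0 not met  FAIL
8. x7=-3, x8=14, x5=-14; 0 of them equal -1, not exactly one  FAIL
9. x1 = -9 is outside [-7, -3]  FAIL

No — constraints 1, 7, 8, 9 are not satisfied.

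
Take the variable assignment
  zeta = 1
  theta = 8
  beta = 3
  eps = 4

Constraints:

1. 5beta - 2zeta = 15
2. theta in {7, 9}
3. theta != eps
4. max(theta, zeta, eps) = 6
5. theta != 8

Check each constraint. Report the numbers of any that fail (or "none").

Constraints 1, 2, 4, and 5 are violated.

1. 5beta - 2zeta = 5(3) - 2(1) = 13, not 15 — violated.
2. theta = 8 is not in {7, 9} — violated.
3. theta = 8, eps = 4; distinct — satisfied.
4. max(8, 1, 4) = 8, not 6 — violated.
5. theta = 8, but 8 is required to differ — violated.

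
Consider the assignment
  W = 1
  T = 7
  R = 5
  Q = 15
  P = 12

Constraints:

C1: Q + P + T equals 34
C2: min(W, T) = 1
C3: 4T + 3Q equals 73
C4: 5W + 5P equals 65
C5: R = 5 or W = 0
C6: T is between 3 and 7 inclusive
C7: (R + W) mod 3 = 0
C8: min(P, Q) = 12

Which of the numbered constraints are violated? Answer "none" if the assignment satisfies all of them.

None — every constraint holds.

C1: Q + P + T = 15 + 12 + 7 = 34  yes
C2: min(1, 7) = 1  yes
C3: 4T + 3Q = 4(7) + 3(15) = 73  yes
C4: 5W + 5P = 5(1) + 5(12) = 65  yes
C5: R = 5 = 5 (first disjunct)  yes
C6: T = 7 lies in [3, 7]  yes
C7: R + W = 6; 6 mod 3 = 0  yes
C8: min(12, 15) = 12  yes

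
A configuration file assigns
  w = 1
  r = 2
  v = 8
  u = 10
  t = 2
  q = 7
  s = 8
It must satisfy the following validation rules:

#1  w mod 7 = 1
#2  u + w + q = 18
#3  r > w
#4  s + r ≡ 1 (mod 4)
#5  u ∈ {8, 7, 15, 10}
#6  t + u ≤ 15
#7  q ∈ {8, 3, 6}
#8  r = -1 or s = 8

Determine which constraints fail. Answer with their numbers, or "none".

The assignment fails constraints 4 and 7.

#1 1 mod 7 = 1 — holds.
#2 u + w + q = 10 + 1 + 7 = 18 — holds.
#3 r = 2, w = 1; 2 > 1 — holds.
#4 s + r = 10; 10 mod 4 = 2, not 1 — fails.
#5 u = 10 is in {8, 7, 15, 10} — holds.
#6 t + u = 2 + 10 = 12; 12 ≤ 15 — holds.
#7 q = 7 is not in {8, 3, 6} — fails.
#8 r = 2 ≠ -1, but s = 8 = 8 (second disjunct) — holds.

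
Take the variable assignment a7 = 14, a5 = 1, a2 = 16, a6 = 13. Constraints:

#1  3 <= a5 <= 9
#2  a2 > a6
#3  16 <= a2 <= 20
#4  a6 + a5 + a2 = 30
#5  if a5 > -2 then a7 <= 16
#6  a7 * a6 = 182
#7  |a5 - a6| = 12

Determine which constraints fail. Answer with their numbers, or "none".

Violated: 1.

#1 a5 = 1 is outside [3, 9] — does not hold.
#2 a2 = 16, a6 = 13; 16 > 13 — holds.
#3 a2 = 16 lies in [16, 20] — holds.
#4 a6 + a5 + a2 = 13 + 1 + 16 = 30 — holds.
#5 a5 = 1 > -2, so we need a7 ≤ 16; a7 = 14 ≤ 16 — holds.
#6 a7 * a6 = 14 * 13 = 182 — holds.
#7 |1 - 13| = 12 — holds.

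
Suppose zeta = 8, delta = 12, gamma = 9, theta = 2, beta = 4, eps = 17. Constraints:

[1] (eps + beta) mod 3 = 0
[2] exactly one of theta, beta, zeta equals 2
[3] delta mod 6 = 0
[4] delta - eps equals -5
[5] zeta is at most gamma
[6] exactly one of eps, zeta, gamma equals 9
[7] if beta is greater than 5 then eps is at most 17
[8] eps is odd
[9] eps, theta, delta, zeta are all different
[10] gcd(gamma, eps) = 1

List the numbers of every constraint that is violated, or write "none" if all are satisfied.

[1] eps + beta = 21; 21 mod 3 = 0  ✓
[2] theta=2, beta=4, zeta=8; 1 of them equals 2  ✓
[3] 12 mod 6 = 0  ✓
[4] delta - eps = 12 - 17 = -5  ✓
[5] zeta = 8, gamma = 9; 8 ≤ 9  ✓
[6] eps=17, zeta=8, gamma=9; 1 of them equals 9  ✓
[7] beta = 4, not > 5; antecedent false, conditional vacuously true  ✓
[8] eps = 17 is odd  ✓
[9] values 17, 2, 12, 8 are pairwise distinct  ✓
[10] gcd(9, 17) = 1  ✓

None — every constraint holds.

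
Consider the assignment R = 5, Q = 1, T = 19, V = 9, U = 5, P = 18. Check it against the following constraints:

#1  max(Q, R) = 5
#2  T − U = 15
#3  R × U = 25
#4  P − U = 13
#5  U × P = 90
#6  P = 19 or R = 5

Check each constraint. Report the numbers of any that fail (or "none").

#1 max(1, 5) = 5  ✓
#2 T − U = 19 − 5 = 14, not 15  ✗
#3 R × U = 5 × 5 = 25  ✓
#4 P − U = 18 − 5 = 13  ✓
#5 U × P = 5 × 18 = 90  ✓
#6 P = 18 ≠ 19, but R = 5 = 5 (second disjunct)  ✓

No — constraint 2 is not satisfied.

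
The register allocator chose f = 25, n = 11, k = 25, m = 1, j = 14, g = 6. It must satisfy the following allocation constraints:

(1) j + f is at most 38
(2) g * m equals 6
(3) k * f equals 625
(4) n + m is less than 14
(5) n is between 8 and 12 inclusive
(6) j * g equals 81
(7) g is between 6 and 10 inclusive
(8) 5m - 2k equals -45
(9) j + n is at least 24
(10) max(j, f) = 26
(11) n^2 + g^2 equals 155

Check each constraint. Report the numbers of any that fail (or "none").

Constraints 1, 6, 10, and 11 do not hold.

(1) j + f = 14 + 25 = 39; 39 > 38, bound 38 not met  ✗
(2) g * m = 6 * 1 = 6  ✓
(3) k * f = 25 * 25 = 625  ✓
(4) n + m = 11 + 1 = 12; 12 < 14  ✓
(5) n = 11 lies in [8, 12]  ✓
(6) j * g = 14 * 6 = 84, not 81  ✗
(7) g = 6 lies in [6, 10]  ✓
(8) 5m - 2k = 5(1) - 2(25) = -45  ✓
(9) j + n = 14 + 11 = 25; 25 ≥ 24  ✓
(10) max(14, 25) = 25, not 26  ✗
(11) n^2 + g^2 = 11^2 + 6^2 = 121 + 36 = 157, not 155  ✗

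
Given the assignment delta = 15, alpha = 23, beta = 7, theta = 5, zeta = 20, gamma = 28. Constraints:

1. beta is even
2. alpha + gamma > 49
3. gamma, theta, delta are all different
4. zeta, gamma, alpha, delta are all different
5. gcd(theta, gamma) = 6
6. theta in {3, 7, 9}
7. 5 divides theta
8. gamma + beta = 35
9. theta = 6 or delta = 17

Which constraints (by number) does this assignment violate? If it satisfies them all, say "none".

The assignment fails constraints 1, 5, 6, and 9.

1. beta = 7 is odd — violated.
2. alpha + gamma = 23 + 28 = 51; 51 > 49 — OK.
3. values 28, 5, 15 are pairwise distinct — OK.
4. values 20, 28, 23, 15 are pairwise distinct — OK.
5. gcd(5, 28) = 1, not 6 — violated.
6. theta = 5 is not in {3, 7, 9} — violated.
7. 5 / 5 = 1, so 5 divides 5 — OK.
8. gamma + beta = 28 + 7 = 35 — OK.
9. theta = 5 ≠ 6 and delta = 15 ≠ 17; both disjuncts false — violated.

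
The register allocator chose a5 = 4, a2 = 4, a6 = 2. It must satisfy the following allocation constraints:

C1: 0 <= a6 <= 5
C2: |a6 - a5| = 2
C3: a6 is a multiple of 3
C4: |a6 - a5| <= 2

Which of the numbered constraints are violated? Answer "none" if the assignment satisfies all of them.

C1: a6 = 2 lies in [0, 5]  true
C2: |2 - 4| = 2  true
C3: 2 = 3*0 + 2, so 3 does not divide 2  false
C4: |2 - 4| = 2; 2 ≤ 2  true

Constraint 3 is violated.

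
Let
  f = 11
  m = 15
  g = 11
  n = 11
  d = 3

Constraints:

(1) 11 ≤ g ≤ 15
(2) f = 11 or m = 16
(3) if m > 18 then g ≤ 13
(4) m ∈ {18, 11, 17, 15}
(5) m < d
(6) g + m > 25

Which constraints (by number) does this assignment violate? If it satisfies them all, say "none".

(1) g = 11 lies in [11, 15]  ✔
(2) f = 11 = 11 (first disjunct)  ✔
(3) m = 15, not > 18; antecedent false, conditional vacuously true  ✔
(4) m = 15 is in {18, 11, 17, 15}  ✔
(5) m = 15, d = 3; 15 ≥ 3 (want <)  ✘
(6) g + m = 11 + 15 = 26; 26 > 25  ✔

Violated: 5.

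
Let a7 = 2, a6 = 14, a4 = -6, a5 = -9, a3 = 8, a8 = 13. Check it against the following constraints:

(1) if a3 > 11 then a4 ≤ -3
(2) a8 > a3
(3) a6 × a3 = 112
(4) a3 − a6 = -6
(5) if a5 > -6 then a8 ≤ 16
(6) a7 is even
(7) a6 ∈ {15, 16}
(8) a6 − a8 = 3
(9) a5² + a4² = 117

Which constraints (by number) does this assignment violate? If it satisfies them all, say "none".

(1) a3 = 8, not > 11; antecedent false, conditional vacuously true — OK.
(2) a8 = 13, a3 = 8; 13 > 8 — OK.
(3) a6 × a3 = 14 × 8 = 112 — OK.
(4) a3 − a6 = 8 − 14 = -6 — OK.
(5) a5 = -9, not > -6; antecedent false, conditional vacuously true — OK.
(6) a7 = 2 is even — OK.
(7) a6 = 14 is not in {15, 16} — violated.
(8) a6 − a8 = 14 − 13 = 1, not 3 — violated.
(9) a5² + a4² = (-9)² + (-6)² = 81 + 36 = 117 — OK.

No — constraints 7 and 8 are not satisfied.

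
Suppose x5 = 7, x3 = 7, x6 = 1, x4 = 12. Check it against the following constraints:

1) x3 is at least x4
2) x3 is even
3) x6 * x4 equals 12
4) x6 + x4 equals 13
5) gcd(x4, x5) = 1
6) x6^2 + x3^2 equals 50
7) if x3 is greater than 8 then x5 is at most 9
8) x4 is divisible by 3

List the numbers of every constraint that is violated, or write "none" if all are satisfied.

1) x3 = 7, x4 = 12; 7 < 12 (want ≥)  fails
2) x3 = 7 is odd  fails
3) x6 * x4 = 1 * 12 = 12  holds
4) x6 + x4 = 1 + 12 = 13  holds
5) gcd(12, 7) = 1  holds
6) x6^2 + x3^2 = 1^2 + 7^2 = 1 + 49 = 50  holds
7) x3 = 7, not > 8; antecedent false, conditional vacuously true  holds
8) 12 / 3 = 4, so 3 divides 12  holds

Constraints 1, 2 are violated.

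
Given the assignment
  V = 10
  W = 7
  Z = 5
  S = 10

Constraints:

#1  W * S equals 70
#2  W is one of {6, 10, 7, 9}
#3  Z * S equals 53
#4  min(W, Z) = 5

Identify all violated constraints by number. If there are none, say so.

#1 W * S = 7 * 10 = 70  OK
#2 W = 7 is in {6, 10, 7, 9}  OK
#3 Z * S = 5 * 10 = 50, not 53  FAIL
#4 min(7, 5) = 5  OK

Violated: 3.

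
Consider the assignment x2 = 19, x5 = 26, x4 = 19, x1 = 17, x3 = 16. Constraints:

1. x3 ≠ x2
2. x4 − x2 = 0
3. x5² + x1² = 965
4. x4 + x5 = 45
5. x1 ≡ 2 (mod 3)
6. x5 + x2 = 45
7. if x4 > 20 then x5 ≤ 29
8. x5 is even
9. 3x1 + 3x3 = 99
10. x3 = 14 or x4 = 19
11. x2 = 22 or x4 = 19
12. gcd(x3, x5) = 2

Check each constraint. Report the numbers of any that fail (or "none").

1. x3 = 16, x2 = 19; distinct  yes
2. x4 − x2 = 19 − 19 = 0  yes
3. x5² + x1² = 26² + 17² = 676 + 289 = 965  yes
4. x4 + x5 = 19 + 26 = 45  yes
5. 17 mod 3 = 2  yes
6. x5 + x2 = 26 + 19 = 45  yes
7. x4 = 19, not > 20; antecedent false, conditional vacuously true  yes
8. x5 = 26 is even  yes
9. 3x1 + 3x3 = 3(17) + 3(16) = 99  yes
10. x3 = 16 ≠ 14, but x4 = 19 = 19 (second disjunct)  yes
11. x2 = 19 ≠ 22, but x4 = 19 = 19 (second disjunct)  yes
12. gcd(16, 26) = 2  yes

All constraints are satisfied.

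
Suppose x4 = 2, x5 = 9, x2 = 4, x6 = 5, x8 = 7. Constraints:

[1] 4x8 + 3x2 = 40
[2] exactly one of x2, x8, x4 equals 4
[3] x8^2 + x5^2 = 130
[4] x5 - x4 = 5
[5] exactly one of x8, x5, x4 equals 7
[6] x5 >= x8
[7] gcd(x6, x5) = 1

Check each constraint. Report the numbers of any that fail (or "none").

[1] 4x8 + 3x2 = 4(7) + 3(4) = 40  ✔
[2] x2=4, x8=7, x4=2; 1 of them equals 4  ✔
[3] x8^2 + x5^2 = 7^2 + 9^2 = 49 + 81 = 130  ✔
[4] x5 - x4 = 9 - 2 = 7, not 5  ✘
[5] x8=7, x5=9, x4=2; 1 of them equals 7  ✔
[6] x5 = 9, x8 = 7; 9 ≥ 7  ✔
[7] gcd(5, 9) = 1  ✔

No — constraint 4 is not satisfied.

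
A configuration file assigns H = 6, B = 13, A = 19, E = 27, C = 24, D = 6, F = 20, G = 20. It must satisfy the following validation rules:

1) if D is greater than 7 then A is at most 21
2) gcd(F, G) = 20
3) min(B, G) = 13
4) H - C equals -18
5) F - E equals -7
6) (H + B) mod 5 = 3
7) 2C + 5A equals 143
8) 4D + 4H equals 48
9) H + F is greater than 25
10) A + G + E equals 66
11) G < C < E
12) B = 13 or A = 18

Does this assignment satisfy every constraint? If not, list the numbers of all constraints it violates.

1) D = 6, not > 7; antecedent false, conditional vacuously true  OK
2) gcd(20, 20) = 20  OK
3) min(13, 20) = 13  OK
4) H - C = 6 - 24 = -18  OK
5) F - E = 20 - 27 = -7  OK
6) H + B = 19; 19 mod 5 = 4, not 3  FAIL
7) 2C + 5A = 2(24) + 5(19) = 143  OK
8) 4D + 4H = 4(6) + 4(6) = 48  OK
9) H + F = 6 + 20 = 26; 26 > 25  OK
10) A + G + E = 19 + 20 + 27 = 66  OK
11) values 20 < 24 < 27  OK
12) B = 13 = 13 (first disjunct)  OK

The assignment fails constraint 6.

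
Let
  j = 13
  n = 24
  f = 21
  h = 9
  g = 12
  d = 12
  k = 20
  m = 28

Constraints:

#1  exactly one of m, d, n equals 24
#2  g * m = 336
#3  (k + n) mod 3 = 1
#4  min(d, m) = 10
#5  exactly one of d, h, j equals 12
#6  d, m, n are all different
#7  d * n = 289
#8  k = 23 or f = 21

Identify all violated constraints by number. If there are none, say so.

The assignment fails constraints 3, 4, and 7.

#1 m=28, d=12, n=24; 1 of them equals 24 — satisfied.
#2 g * m = 12 * 28 = 336 — satisfied.
#3 k + n = 44; 44 mod 3 = 2, not 1 — violated.
#4 min(12, 28) = 12, not 10 — violated.
#5 d=12, h=9, j=13; 1 of them equals 12 — satisfied.
#6 values 12, 28, 24 are pairwise distinct — satisfied.
#7 d * n = 12 * 24 = 288, not 289 — violated.
#8 k = 20 ≠ 23, but f = 21 = 21 (second disjunct) — satisfied.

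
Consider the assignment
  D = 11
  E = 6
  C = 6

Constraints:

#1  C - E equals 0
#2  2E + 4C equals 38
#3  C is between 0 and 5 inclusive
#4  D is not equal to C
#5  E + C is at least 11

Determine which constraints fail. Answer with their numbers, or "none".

#1 C - E = 6 - 6 = 0 — OK.
#2 2E + 4C = 2(6) + 4(6) = 36, not 38 — violated.
#3 C = 6 is outside [0, 5] — violated.
#4 D = 11, C = 6; distinct — OK.
#5 E + C = 6 + 6 = 12; 12 ≥ 11 — OK.

No — constraints 2 and 3 are not satisfied.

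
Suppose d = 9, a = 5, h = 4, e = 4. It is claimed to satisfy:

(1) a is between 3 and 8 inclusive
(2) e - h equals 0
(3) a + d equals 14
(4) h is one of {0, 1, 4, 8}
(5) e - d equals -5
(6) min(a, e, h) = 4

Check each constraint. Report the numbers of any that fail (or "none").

The assignment satisfies every constraint.

(1) a = 5 lies in [3, 8]  ✓
(2) e - h = 4 - 4 = 0  ✓
(3) a + d = 5 + 9 = 14  ✓
(4) h = 4 is in {0, 1, 4, 8}  ✓
(5) e - d = 4 - 9 = -5  ✓
(6) min(5, 4, 4) = 4  ✓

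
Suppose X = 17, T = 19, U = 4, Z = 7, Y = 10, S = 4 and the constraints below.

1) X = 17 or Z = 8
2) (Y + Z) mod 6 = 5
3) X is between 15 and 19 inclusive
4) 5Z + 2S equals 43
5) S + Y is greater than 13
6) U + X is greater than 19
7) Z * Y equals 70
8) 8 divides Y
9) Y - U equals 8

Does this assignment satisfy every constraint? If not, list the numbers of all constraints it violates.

Violated: 8, 9.

1) X = 17 = 17 (first disjunct)  true
2) Y + Z = 17; 17 mod 6 = 5  true
3) X = 17 lies in [15, 19]  true
4) 5Z + 2S = 5(7) + 2(4) = 43  true
5) S + Y = 4 + 10 = 14; 14 > 13  true
6) U + X = 4 + 17 = 21; 21 > 19  true
7) Z * Y = 7 * 10 = 70  true
8) 10 = 8*1 + 2, so 8 does not divide 10  false
9) Y - U = 10 - 4 = 6, not 8  false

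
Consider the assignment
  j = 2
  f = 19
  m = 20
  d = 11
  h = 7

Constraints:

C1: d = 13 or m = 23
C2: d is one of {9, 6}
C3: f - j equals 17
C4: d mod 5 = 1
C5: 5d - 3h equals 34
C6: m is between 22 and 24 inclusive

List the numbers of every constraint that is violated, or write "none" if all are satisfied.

C1: d = 11 ≠ 13 and m = 20 ≠ 23; both disjuncts false  ✗
C2: d = 11 is not in {9, 6}  ✗
C3: f - j = 19 - 2 = 17  ✓
C4: 11 mod 5 = 1  ✓
C5: 5d - 3h = 5(11) - 3(7) = 34  ✓
C6: m = 20 is outside [22, 24]  ✗

Constraints 1, 2, and 6 are violated.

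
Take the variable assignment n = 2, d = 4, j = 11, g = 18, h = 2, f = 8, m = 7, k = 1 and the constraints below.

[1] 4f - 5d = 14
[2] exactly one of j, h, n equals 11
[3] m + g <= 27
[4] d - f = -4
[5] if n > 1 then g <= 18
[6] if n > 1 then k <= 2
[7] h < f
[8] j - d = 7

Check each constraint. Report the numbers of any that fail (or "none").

[1] 4f - 5d = 4(8) - 5(4) = 12, not 14  ✗
[2] j=11, h=2, n=2; 1 of them equals 11  ✓
[3] m + g = 7 + 18 = 25; 25 ≤ 27  ✓
[4] d - f = 4 - 8 = -4  ✓
[5] n = 2 > 1, so we need g ≤ 18; g = 18 ≤ 18  ✓
[6] n = 2 > 1, so we need k ≤ 2; k = 1 ≤ 2  ✓
[7] h = 2, f = 8; 2 < 8  ✓
[8] j - d = 11 - 4 = 7  ✓

Constraint 1 is violated.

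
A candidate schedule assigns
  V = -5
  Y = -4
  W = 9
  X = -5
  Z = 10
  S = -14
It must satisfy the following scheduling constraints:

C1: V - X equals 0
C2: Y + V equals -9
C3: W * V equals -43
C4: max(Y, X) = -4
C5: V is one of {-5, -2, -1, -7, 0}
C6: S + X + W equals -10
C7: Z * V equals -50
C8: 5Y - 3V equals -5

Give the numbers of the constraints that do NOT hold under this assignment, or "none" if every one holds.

C1: V - X = -5 - (-5) = 0 — holds.
C2: Y + V = -4 + (-5) = -9 — holds.
C3: W * V = 9 * (-5) = -45, not -43 — does not hold.
C4: max(-4, -5) = -4 — holds.
C5: V = -5 is in {-5, -2, -1, -7, 0} — holds.
C6: S + X + W = -14 + (-5) + 9 = -10 — holds.
C7: Z * V = 10 * (-5) = -50 — holds.
C8: 5Y - 3V = 5(-4) - 3(-5) = -5 — holds.

No — constraint 3 is not satisfied.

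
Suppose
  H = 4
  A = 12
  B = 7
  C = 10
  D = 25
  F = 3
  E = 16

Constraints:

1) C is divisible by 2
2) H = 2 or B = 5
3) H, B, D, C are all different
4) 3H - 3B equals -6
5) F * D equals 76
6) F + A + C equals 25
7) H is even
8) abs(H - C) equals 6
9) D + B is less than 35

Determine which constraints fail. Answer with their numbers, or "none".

1) 10 / 2 = 5, so 2 divides 10 — holds.
2) H = 4 ≠ 2 and B = 7 ≠ 5; both disjuncts false — does not hold.
3) values 4, 7, 25, 10 are pairwise distinct — holds.
4) 3H - 3B = 3(4) - 3(7) = -9, not -6 — does not hold.
5) F * D = 3 * 25 = 75, not 76 — does not hold.
6) F + A + C = 3 + 12 + 10 = 25 — holds.
7) H = 4 is even — holds.
8) abs(4 - 10) = 6 — holds.
9) D + B = 25 + 7 = 32; 32 < 35 — holds.

Constraints 2, 4, and 5 are violated.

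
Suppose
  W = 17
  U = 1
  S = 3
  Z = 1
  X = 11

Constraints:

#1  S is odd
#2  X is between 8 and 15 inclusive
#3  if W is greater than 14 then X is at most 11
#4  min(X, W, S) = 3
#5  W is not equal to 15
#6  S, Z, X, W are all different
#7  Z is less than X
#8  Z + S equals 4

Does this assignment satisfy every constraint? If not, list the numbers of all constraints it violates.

No violations.

#1 S = 3 is odd  ✔
#2 X = 11 lies in [8, 15]  ✔
#3 W = 17 > 14, so we need X ≤ 11; X = 11 ≤ 11  ✔
#4 min(11, 17, 3) = 3  ✔
#5 W = 17, and 17 ≠ 15  ✔
#6 values 3, 1, 11, 17 are pairwise distinct  ✔
#7 Z = 1, X = 11; 1 < 11  ✔
#8 Z + S = 1 + 3 = 4  ✔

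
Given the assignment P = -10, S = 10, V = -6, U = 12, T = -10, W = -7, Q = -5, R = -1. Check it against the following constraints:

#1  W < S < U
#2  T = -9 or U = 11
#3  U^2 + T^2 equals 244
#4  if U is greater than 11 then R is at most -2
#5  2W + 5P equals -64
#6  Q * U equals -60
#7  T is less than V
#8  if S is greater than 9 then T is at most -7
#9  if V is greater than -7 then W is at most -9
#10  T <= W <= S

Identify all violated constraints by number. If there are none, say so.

No — constraints 2, 4, and 9 are not satisfied.

#1 values -7 < 10 < 12 — OK.
#2 T = -10 ≠ -9 and U = 12 ≠ 11; both disjuncts false — violated.
#3 U^2 + T^2 = 12^2 + (-10)^2 = 144 + 100 = 244 — OK.
#4 U = 12 > 11, so we need R ≤ -2; but R = -1 > -2 — violated.
#5 2W + 5P = 2(-7) + 5(-10) = -64 — OK.
#6 Q * U = -5 * 12 = -60 — OK.
#7 T = -10, V = -6; -10 < -6 — OK.
#8 S = 10 > 9, so we need T ≤ -7; T = -10 ≤ -7 — OK.
#9 V = -6 > -7, so we need W ≤ -9; but W = -7 > -9 — violated.
#10 values -10 <= -7 <= 10 — OK.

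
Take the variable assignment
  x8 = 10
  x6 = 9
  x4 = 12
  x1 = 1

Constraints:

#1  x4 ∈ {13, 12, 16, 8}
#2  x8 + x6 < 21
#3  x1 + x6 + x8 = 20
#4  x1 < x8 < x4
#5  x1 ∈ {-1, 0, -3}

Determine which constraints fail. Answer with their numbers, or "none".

Constraint 5 does not hold.

#1 x4 = 12 is in {13, 12, 16, 8}  ✔
#2 x8 + x6 = 10 + 9 = 19; 19 < 21  ✔
#3 x1 + x6 + x8 = 1 + 9 + 10 = 20  ✔
#4 values 1 < 10 < 12  ✔
#5 x1 = 1 is not in {-1, 0, -3}  ✘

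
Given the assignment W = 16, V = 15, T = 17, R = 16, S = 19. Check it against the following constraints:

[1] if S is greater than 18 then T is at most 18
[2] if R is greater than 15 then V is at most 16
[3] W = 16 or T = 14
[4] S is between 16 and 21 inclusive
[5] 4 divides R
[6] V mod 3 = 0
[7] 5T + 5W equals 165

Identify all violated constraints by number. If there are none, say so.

All constraints are satisfied.

[1] S = 19 > 18, so we need T ≤ 18; T = 17 ≤ 18 — holds.
[2] R = 16 > 15, so we need V ≤ 16; V = 15 ≤ 16 — holds.
[3] W = 16 = 16 (first disjunct) — holds.
[4] S = 19 lies in [16, 21] — holds.
[5] 16 / 4 = 4, so 4 divides 16 — holds.
[6] 15 mod 3 = 0 — holds.
[7] 5T + 5W = 5(17) + 5(16) = 165 — holds.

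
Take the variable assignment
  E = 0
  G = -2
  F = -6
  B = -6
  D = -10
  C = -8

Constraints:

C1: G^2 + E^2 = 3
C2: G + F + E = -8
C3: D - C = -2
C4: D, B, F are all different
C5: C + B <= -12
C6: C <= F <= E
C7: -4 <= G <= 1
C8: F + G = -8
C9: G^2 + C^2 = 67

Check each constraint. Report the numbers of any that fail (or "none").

C1: G^2 + E^2 = (-2)^2 + 0^2 = 4 + 0 = 4, not 3 — fails.
C2: G + F + E = -2 + (-6) + 0 = -8 — holds.
C3: D - C = -10 - (-8) = -2 — holds.
C4: B = F = -6, not all different — fails.
C5: C + B = -8 + (-6) = -14; -14 ≤ -12 — holds.
C6: values -8 <= -6 <= 0 — holds.
C7: G = -2 lies in [-4, 1] — holds.
C8: F + G = -6 + (-2) = -8 — holds.
C9: G^2 + C^2 = (-2)^2 + (-8)^2 = 4 + 64 = 68, not 67 — fails.

The assignment fails constraints 1, 4, 9.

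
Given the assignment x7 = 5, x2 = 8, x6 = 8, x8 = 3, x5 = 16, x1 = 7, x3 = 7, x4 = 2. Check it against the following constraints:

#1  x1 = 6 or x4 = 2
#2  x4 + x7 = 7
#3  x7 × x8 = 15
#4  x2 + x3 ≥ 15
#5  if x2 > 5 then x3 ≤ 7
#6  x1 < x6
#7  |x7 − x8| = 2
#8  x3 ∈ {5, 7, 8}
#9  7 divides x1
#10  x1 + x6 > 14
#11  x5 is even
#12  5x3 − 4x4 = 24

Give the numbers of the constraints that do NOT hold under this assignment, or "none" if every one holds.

Violated: 12.

#1 x1 = 7 ≠ 6, but x4 = 2 = 2 (second disjunct)  ✔
#2 x4 + x7 = 2 + 5 = 7  ✔
#3 x7 × x8 = 5 × 3 = 15  ✔
#4 x2 + x3 = 8 + 7 = 15; 15 ≥ 15  ✔
#5 x2 = 8 > 5, so we need x3 ≤ 7; x3 = 7 ≤ 7  ✔
#6 x1 = 7, x6 = 8; 7 < 8  ✔
#7 |5 − 3| = 2  ✔
#8 x3 = 7 is in {5, 7, 8}  ✔
#9 7 / 7 = 1, so 7 divides 7  ✔
#10 x1 + x6 = 7 + 8 = 15; 15 > 14  ✔
#11 x5 = 16 is even  ✔
#12 5x3 − 4x4 = 5(7) − 4(2) = 27, not 24  ✘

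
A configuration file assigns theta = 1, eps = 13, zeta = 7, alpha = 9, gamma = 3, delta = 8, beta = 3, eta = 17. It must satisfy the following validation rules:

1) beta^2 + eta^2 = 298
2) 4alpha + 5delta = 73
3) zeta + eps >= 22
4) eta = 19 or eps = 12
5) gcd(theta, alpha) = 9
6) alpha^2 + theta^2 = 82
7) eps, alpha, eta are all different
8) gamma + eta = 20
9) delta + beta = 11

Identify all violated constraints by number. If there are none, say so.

No — constraints 2, 3, 4, and 5 are not satisfied.

1) beta^2 + eta^2 = 3^2 + 17^2 = 9 + 289 = 298  ✔
2) 4alpha + 5delta = 4(9) + 5(8) = 76, not 73  ✘
3) zeta + eps = 7 + 13 = 20; 20 < 22, bound 22 not met  ✘
4) eta = 17 ≠ 19 and eps = 13 ≠ 12; both disjuncts false  ✘
5) gcd(1, 9) = 1, not 9  ✘
6) alpha^2 + theta^2 = 9^2 + 1^2 = 81 + 1 = 82  ✔
7) values 13, 9, 17 are pairwise distinct  ✔
8) gamma + eta = 3 + 17 = 20  ✔
9) delta + beta = 8 + 3 = 11  ✔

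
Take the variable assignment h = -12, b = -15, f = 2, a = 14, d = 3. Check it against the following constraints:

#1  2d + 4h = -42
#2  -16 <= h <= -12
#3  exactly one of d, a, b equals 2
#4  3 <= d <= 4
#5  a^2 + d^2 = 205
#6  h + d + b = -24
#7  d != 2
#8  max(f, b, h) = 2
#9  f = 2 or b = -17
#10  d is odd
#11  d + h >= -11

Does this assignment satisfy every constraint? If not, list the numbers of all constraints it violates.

Constraint 3 is violated.

#1 2d + 4h = 2(3) + 4(-12) = -42 — holds.
#2 h = -12 lies in [-16, -12] — holds.
#3 d=3, a=14, b=-15; 0 of them equal 2, not exactly one — does not hold.
#4 d = 3 lies in [3, 4] — holds.
#5 a^2 + d^2 = 14^2 + 3^2 = 196 + 9 = 205 — holds.
#6 h + d + b = -12 + 3 + (-15) = -24 — holds.
#7 d = 3, and 3 ≠ 2 — holds.
#8 max(2, -15, -12) = 2 — holds.
#9 f = 2 = 2 (first disjunct) — holds.
#10 d = 3 is odd — holds.
#11 d + h = 3 + (-12) = -9; -9 ≥ -11 — holds.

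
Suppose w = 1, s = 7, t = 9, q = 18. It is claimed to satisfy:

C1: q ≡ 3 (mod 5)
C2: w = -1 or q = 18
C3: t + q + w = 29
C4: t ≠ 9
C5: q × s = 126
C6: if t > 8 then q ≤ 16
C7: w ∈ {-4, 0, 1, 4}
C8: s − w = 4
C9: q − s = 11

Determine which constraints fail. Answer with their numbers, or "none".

No — constraints 3, 4, 6, and 8 are not satisfied.

C1: 18 mod 5 = 3  yes
C2: w = 1 ≠ -1, but q = 18 = 18 (second disjunct)  yes
C3: t + q + w = 9 + 18 + 1 = 28, not 29  no
C4: t = 9, but 9 is required to differ  no
C5: q × s = 18 × 7 = 126  yes
C6: t = 9 > 8, so we need q ≤ 16; but q = 18 > 16  no
C7: w = 1 is in {-4, 0, 1, 4}  yes
C8: s − w = 7 − 1 = 6, not 4  no
C9: q − s = 18 − 7 = 11  yes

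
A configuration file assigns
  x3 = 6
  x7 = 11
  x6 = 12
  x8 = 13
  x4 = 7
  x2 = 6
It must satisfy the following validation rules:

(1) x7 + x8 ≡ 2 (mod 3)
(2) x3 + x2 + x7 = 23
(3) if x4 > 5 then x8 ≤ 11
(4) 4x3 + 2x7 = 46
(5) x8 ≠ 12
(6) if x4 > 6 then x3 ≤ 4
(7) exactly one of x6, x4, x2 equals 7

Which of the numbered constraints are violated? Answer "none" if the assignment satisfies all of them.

Violated: 1, 3, 6.

(1) x7 + x8 = 24; 24 mod 3 = 0, not 2  ✘
(2) x3 + x2 + x7 = 6 + 6 + 11 = 23  ✔
(3) x4 = 7 > 5, so we need x8 ≤ 11; but x8 = 13 > 11  ✘
(4) 4x3 + 2x7 = 4(6) + 2(11) = 46  ✔
(5) x8 = 13, and 13 ≠ 12  ✔
(6) x4 = 7 > 6, so we need x3 ≤ 4; but x3 = 6 > 4  ✘
(7) x6=12, x4=7, x2=6; 1 of them equals 7  ✔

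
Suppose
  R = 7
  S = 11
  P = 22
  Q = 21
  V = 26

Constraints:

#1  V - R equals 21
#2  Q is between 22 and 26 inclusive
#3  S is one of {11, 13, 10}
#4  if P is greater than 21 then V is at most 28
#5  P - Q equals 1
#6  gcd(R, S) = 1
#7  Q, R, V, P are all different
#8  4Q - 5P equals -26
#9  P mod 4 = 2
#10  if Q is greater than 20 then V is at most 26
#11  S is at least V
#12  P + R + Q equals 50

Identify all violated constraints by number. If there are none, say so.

Constraints 1, 2, 11 do not hold.

#1 V - R = 26 - 7 = 19, not 21  fails
#2 Q = 21 is outside [22, 26]  fails
#3 S = 11 is in {11, 13, 10}  holds
#4 P = 22 > 21, so we need V ≤ 28; V = 26 ≤ 28  holds
#5 P - Q = 22 - 21 = 1  holds
#6 gcd(7, 11) = 1  holds
#7 values 21, 7, 26, 22 are pairwise distinct  holds
#8 4Q - 5P = 4(21) - 5(22) = -26  holds
#9 22 mod 4 = 2  holds
#10 Q = 21 > 20, so we need V ≤ 26; V = 26 ≤ 26  holds
#11 S = 11, V = 26; 11 < 26 (want ≥)  fails
#12 P + R + Q = 22 + 7 + 21 = 50  holds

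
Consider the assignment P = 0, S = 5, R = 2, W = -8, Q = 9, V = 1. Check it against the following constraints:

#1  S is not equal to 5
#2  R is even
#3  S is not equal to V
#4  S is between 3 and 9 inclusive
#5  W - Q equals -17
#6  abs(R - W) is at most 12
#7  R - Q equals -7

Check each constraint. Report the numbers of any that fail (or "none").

#1 S = 5, but 5 is required to differ  fails
#2 R = 2 is even  holds
#3 S = 5, V = 1; distinct  holds
#4 S = 5 lies in [3, 9]  holds
#5 W - Q = -8 - 9 = -17  holds
#6 abs(2 - (-8)) = 10; 10 ≤ 12  holds
#7 R - Q = 2 - 9 = -7  holds

Violated: 1.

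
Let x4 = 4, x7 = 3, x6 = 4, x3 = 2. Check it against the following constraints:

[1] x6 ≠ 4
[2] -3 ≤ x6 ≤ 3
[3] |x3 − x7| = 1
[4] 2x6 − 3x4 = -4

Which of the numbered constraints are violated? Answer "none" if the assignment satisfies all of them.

Violated: 1 and 2.

[1] x6 = 4, but 4 is required to differ — violated.
[2] x6 = 4 is outside [-3, 3] — violated.
[3] |2 − 3| = 1 — satisfied.
[4] 2x6 − 3x4 = 2(4) − 3(4) = -4 — satisfied.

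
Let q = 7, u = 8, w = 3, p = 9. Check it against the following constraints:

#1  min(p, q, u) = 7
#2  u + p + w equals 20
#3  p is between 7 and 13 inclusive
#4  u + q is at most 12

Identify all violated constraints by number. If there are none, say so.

No — constraint 4 is not satisfied.

#1 min(9, 7, 8) = 7  OK
#2 u + p + w = 8 + 9 + 3 = 20  OK
#3 p = 9 lies in [7, 13]  OK
#4 u + q = 8 + 7 = 15; 15 > 12, bound 12 not met  FAIL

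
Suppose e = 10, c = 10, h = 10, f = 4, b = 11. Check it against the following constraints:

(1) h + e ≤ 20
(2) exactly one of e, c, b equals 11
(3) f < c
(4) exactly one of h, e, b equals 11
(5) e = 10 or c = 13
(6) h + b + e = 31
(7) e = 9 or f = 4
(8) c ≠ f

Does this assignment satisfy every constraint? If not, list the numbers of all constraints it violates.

(1) h + e = 10 + 10 = 20; 20 ≤ 20  holds
(2) e=10, c=10, b=11; 1 of them equals 11  holds
(3) f = 4, c = 10; 4 < 10  holds
(4) h=10, e=10, b=11; 1 of them equals 11  holds
(5) e = 10 = 10 (first disjunct)  holds
(6) h + b + e = 10 + 11 + 10 = 31  holds
(7) e = 10 ≠ 9, but f = 4 = 4 (second disjunct)  holds
(8) c = 10, f = 4; distinct  holds

No violations.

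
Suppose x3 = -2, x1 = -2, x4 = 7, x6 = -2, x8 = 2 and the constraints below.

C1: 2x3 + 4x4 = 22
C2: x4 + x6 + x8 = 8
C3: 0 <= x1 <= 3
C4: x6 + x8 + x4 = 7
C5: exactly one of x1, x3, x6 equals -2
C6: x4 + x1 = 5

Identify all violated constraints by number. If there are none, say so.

C1: 2x3 + 4x4 = 2(-2) + 4(7) = 24, not 22 — does not hold.
C2: x4 + x6 + x8 = 7 + (-2) + 2 = 7, not 8 — does not hold.
C3: x1 = -2 is outside [0, 3] — does not hold.
C4: x6 + x8 + x4 = -2 + 2 + 7 = 7 — holds.
C5: x1=-2, x3=-2, x6=-2; 3 of them equal -2, not exactly one — does not hold.
C6: x4 + x1 = 7 + (-2) = 5 — holds.

Violated: 1, 2, 3, and 5.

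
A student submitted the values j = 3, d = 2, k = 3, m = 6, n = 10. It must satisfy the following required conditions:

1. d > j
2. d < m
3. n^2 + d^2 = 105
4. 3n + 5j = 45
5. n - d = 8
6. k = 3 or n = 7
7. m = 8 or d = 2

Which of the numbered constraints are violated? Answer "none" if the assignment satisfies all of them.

No — constraints 1 and 3 are not satisfied.

1. d = 2, j = 3; 2 ≤ 3 (want >)  FAIL
2. d = 2, m = 6; 2 < 6  OK
3. n^2 + d^2 = 10^2 + 2^2 = 100 + 4 = 104, not 105  FAIL
4. 3n + 5j = 3(10) + 5(3) = 45  OK
5. n - d = 10 - 2 = 8  OK
6. k = 3 = 3 (first disjunct)  OK
7. m = 6 ≠ 8, but d = 2 = 2 (second disjunct)  OK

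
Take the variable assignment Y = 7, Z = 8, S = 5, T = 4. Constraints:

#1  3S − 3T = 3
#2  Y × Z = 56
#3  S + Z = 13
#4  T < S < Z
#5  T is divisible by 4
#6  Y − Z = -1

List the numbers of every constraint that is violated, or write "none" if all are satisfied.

#1 3S − 3T = 3(5) − 3(4) = 3 — holds.
#2 Y × Z = 7 × 8 = 56 — holds.
#3 S + Z = 5 + 8 = 13 — holds.
#4 values 4 < 5 < 8 — holds.
#5 4 / 4 = 1, so 4 divides 4 — holds.
#6 Y − Z = 7 − 8 = -1 — holds.

The assignment satisfies every constraint.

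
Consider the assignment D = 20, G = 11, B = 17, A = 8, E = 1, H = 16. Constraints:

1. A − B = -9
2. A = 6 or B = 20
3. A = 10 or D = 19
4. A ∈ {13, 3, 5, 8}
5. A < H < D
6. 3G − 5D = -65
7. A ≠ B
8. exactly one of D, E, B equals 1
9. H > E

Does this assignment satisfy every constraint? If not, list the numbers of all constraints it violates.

Violated: 2, 3, and 6.

1. A − B = 8 − 17 = -9 — holds.
2. A = 8 ≠ 6 and B = 17 ≠ 20; both disjuncts false — fails.
3. A = 8 ≠ 10 and D = 20 ≠ 19; both disjuncts false — fails.
4. A = 8 is in {13, 3, 5, 8} — holds.
5. values 8 < 16 < 20 — holds.
6. 3G − 5D = 3(11) − 5(20) = -67, not -65 — fails.
7. A = 8, B = 17; distinct — holds.
8. D=20, E=1, B=17; 1 of them equals 1 — holds.
9. H = 16, E = 1; 16 > 1 — holds.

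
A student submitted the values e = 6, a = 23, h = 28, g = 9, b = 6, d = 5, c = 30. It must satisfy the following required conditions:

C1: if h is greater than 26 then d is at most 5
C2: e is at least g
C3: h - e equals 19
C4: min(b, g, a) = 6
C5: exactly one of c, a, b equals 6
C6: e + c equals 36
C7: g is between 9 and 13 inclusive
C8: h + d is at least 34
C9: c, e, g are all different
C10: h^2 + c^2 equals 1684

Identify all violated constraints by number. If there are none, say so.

C1: h = 28 > 26, so we need d ≤ 5; d = 5 ≤ 5 — holds.
C2: e = 6, g = 9; 6 < 9 (want ≥) — does not hold.
C3: h - e = 28 - 6 = 22, not 19 — does not hold.
C4: min(6, 9, 23) = 6 — holds.
C5: c=30, a=23, b=6; 1 of them equals 6 — holds.
C6: e + c = 6 + 30 = 36 — holds.
C7: g = 9 lies in [9, 13] — holds.
C8: h + d = 28 + 5 = 33; 33 < 34, bound 34 not met — does not hold.
C9: values 30, 6, 9 are pairwise distinct — holds.
C10: h^2 + c^2 = 28^2 + 30^2 = 784 + 900 = 1684 — holds.

The assignment fails constraints 2, 3, 8.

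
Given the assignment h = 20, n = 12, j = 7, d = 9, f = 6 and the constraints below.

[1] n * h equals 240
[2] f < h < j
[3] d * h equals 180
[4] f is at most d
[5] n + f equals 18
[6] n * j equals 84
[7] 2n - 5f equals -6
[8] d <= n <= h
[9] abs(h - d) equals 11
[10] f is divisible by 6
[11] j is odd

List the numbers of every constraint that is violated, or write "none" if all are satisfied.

[1] n * h = 12 * 20 = 240  holds
[2] values 6, 20, 7; h = 20 is not < j = 7  fails
[3] d * h = 9 * 20 = 180  holds
[4] f = 6, d = 9; 6 ≤ 9  holds
[5] n + f = 12 + 6 = 18  holds
[6] n * j = 12 * 7 = 84  holds
[7] 2n - 5f = 2(12) - 5(6) = -6  holds
[8] values 9 <= 12 <= 20  holds
[9] abs(20 - 9) = 11  holds
[10] 6 / 6 = 1, so 6 divides 6  holds
[11] j = 7 is odd  holds

Constraint 2 is violated.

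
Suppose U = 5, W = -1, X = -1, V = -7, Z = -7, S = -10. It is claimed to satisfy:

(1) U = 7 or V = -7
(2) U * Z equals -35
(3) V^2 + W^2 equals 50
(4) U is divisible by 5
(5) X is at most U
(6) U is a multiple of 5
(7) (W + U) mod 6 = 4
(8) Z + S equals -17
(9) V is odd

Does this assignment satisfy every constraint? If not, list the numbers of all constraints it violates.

The assignment satisfies every constraint.

(1) U = 5 ≠ 7, but V = -7 = -7 (second disjunct) — holds.
(2) U * Z = 5 * (-7) = -35 — holds.
(3) V^2 + W^2 = (-7)^2 + (-1)^2 = 49 + 1 = 50 — holds.
(4) 5 / 5 = 1, so 5 divides 5 — holds.
(5) X = -1, U = 5; -1 ≤ 5 — holds.
(6) 5 / 5 = 1, so 5 divides 5 — holds.
(7) W + U = 4; 4 mod 6 = 4 — holds.
(8) Z + S = -7 + (-10) = -17 — holds.
(9) V = -7 is odd — holds.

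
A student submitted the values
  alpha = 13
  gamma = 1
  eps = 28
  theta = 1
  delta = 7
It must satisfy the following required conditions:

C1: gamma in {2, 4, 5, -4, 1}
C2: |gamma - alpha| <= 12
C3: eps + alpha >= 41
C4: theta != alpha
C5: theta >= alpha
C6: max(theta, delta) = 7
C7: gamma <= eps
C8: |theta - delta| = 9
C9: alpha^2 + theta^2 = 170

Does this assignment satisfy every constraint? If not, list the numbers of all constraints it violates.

No — constraints 5, 8 are not satisfied.

C1: gamma = 1 is in {2, 4, 5, -4, 1} — holds.
C2: |1 - 13| = 12; 12 ≤ 12 — holds.
C3: eps + alpha = 28 + 13 = 41; 41 ≥ 41 — holds.
C4: theta = 1, alpha = 13; distinct — holds.
C5: theta = 1, alpha = 13; 1 < 13 (want ≥) — fails.
C6: max(1, 7) = 7 — holds.
C7: gamma = 1, eps = 28; 1 ≤ 28 — holds.
C8: |1 - 7| = 6, not 9 — fails.
C9: alpha^2 + theta^2 = 13^2 + 1^2 = 169 + 1 = 170 — holds.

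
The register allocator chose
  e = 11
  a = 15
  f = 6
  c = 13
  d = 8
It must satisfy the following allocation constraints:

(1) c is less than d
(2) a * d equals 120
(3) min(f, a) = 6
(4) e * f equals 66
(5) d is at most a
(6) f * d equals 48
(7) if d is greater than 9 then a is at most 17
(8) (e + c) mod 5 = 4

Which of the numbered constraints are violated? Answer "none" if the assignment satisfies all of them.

No — constraint 1 is not satisfied.

(1) c = 13, d = 8; 13 ≥ 8 (want <)  ✘
(2) a * d = 15 * 8 = 120  ✔
(3) min(6, 15) = 6  ✔
(4) e * f = 11 * 6 = 66  ✔
(5) d = 8, a = 15; 8 ≤ 15  ✔
(6) f * d = 6 * 8 = 48  ✔
(7) d = 8, not > 9; antecedent false, conditional vacuously true  ✔
(8) e + c = 24; 24 mod 5 = 4  ✔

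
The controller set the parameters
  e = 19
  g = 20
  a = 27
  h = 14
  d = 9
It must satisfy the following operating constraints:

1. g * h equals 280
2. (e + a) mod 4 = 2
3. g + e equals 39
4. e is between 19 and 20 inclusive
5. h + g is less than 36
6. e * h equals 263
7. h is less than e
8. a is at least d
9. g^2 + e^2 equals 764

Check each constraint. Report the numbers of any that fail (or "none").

No — constraints 6, 9 are not satisfied.

1. g * h = 20 * 14 = 280  OK
2. e + a = 46; 46 mod 4 = 2  OK
3. g + e = 20 + 19 = 39  OK
4. e = 19 lies in [19, 20]  OK
5. h + g = 14 + 20 = 34; 34 < 36  OK
6. e * h = 19 * 14 = 266, not 263  FAIL
7. h = 14, e = 19; 14 < 19  OK
8. a = 27, d = 9; 27 ≥ 9  OK
9. g^2 + e^2 = 20^2 + 19^2 = 400 + 361 = 761, not 764  FAIL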